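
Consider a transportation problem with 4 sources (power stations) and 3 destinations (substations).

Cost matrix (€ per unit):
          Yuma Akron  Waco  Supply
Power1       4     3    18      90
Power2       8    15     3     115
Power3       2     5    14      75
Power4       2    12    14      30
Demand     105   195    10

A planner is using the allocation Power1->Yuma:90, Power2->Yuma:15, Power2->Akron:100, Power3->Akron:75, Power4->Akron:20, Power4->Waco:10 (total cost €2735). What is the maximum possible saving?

Current plan cost = 90·4 + 15·8 + 100·15 + 75·5 + 20·12 + 10·14 = €2735.
Optimal plan:
  Power1→Akron: 90 MWh
  Power2→Yuma: 75 MWh
  Power2→Akron: 30 MWh
  Power2→Waco: 10 MWh
  Power3→Akron: 75 MWh
  Power4→Yuma: 30 MWh
Optimal cost = €1785.
Saving = 2735 − 1785 = €950.

950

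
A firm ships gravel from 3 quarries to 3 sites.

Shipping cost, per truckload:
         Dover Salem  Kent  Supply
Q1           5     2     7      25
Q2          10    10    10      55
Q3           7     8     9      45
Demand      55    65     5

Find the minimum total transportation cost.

Optimal allocation:
  Q1→Salem: 25 × 2 = 50
  Q2→Dover: 10 × 10 = 100
  Q2→Salem: 40 × 10 = 400
  Q2→Kent: 5 × 10 = 50
  Q3→Dover: 45 × 7 = 315
Total = 50 + 100 + 400 + 50 + 315 = 915.
(Supply check: Q1 ships 25; Q2 ships 55; Q3 ships 45.)

915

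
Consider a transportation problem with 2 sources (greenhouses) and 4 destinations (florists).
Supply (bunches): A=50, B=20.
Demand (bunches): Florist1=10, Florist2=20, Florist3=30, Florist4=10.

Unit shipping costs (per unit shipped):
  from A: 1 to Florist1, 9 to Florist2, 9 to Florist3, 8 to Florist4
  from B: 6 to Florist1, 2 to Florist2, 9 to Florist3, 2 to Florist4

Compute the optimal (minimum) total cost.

400

Optimal allocation:
  A–Florist1: 10 × 1 = 10
  A–Florist3: 30 × 9 = 270
  A–Florist4: 10 × 8 = 80
  B–Florist2: 20 × 2 = 40
Total = 10 + 270 + 80 + 40 = 400.
(Supply check: A ships 50; B ships 20.)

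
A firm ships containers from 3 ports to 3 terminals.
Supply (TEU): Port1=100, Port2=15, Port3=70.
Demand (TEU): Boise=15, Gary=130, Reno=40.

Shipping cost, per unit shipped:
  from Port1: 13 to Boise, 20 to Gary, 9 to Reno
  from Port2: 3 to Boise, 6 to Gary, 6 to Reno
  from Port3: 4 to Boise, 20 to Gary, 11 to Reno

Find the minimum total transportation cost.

2810

Optimal allocation:
  Port1 to Gary: 60 × 20 = 1200
  Port1 to Reno: 40 × 9 = 360
  Port2 to Gary: 15 × 6 = 90
  Port3 to Boise: 15 × 4 = 60
  Port3 to Gary: 55 × 20 = 1100
Total = 1200 + 360 + 90 + 60 + 1100 = 2810.
(Supply check: Port1 ships 100; Port2 ships 15; Port3 ships 70.)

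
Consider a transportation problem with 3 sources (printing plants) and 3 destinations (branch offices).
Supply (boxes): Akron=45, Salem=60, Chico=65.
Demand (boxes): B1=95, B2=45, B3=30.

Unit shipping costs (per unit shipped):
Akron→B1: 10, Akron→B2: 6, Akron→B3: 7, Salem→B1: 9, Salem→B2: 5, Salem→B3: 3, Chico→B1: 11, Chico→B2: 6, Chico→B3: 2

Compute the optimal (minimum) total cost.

1220

An optimal shipping plan:
  Akron to B1: 35 × 10 = 350
  Akron to B2: 10 × 6 = 60
  Salem to B1: 60 × 9 = 540
  Chico to B2: 35 × 6 = 210
  Chico to B3: 30 × 2 = 60
Total = 350 + 60 + 540 + 210 + 60 = 1220.
(Supply check: Akron ships 45; Salem ships 60; Chico ships 65.)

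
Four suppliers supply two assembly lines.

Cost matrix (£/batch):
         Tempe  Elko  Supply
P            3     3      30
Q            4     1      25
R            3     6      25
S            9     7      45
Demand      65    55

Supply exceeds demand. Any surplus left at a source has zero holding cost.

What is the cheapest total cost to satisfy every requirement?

490

A cheapest plan:
  P->Tempe: 30 batches
  Q->Elko: 25 batches
  R->Tempe: 25 batches
  S->Tempe: 10 batches
  S->Elko: 30 batches
Total cost = £490.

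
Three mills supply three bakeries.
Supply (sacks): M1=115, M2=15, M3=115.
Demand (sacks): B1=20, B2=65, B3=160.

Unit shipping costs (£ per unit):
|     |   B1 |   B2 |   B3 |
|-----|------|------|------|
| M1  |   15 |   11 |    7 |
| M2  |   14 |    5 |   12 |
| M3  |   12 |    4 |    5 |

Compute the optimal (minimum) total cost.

1545

An optimal shipping plan:
  M1->B3: 115 × £7 = £805
  M2->B2: 15 × £5 = £75
  M3->B1: 20 × £12 = £240
  M3->B2: 50 × £4 = £200
  M3->B3: 45 × £5 = £225
Total = 805 + 75 + 240 + 200 + 225 = £1545.
(Supply check: M1 ships 115; M2 ships 15; M3 ships 115.)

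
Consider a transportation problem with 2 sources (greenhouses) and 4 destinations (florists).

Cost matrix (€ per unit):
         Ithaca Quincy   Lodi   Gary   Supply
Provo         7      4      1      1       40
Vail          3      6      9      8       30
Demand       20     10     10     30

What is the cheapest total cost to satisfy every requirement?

160

Optimal allocation:
  Provo–Lodi: 10 × €1 = €10
  Provo–Gary: 30 × €1 = €30
  Vail–Ithaca: 20 × €3 = €60
  Vail–Quincy: 10 × €6 = €60
Total = 10 + 30 + 60 + 60 = €160.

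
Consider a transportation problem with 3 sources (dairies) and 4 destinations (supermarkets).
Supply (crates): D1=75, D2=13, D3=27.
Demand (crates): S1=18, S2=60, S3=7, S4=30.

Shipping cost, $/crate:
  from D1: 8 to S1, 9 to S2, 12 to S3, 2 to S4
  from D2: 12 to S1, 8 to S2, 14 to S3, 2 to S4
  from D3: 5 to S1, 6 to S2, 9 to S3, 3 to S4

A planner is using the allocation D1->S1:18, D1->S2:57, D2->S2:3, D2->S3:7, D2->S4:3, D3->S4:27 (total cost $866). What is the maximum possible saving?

132

Current plan cost = 18·8 + 57·9 + 3·8 + 7·14 + 3·2 + 27·3 = $866.
Optimal plan:
  D1->S2: 45 crates
  D1->S4: 30 crates
  D2->S2: 13 crates
  D3->S1: 18 crates
  D3->S2: 2 crates
  D3->S3: 7 crates
Optimal cost = $734.
Saving = 866 − 734 = $132.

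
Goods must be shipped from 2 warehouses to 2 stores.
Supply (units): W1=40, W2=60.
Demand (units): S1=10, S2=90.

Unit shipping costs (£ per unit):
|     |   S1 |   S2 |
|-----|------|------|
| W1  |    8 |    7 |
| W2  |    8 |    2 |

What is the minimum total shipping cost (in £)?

410

A cheapest plan:
  W1 to S1: 10 units
  W1 to S2: 30 units
  W2 to S2: 60 units
Total cost = £410.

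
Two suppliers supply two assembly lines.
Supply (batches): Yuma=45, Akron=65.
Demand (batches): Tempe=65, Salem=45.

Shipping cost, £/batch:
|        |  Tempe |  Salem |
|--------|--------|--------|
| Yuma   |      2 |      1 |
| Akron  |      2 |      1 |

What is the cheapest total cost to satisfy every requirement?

An optimal shipping plan:
  Yuma to Salem: 45 batches
  Akron to Tempe: 65 batches
Total cost = £175.

175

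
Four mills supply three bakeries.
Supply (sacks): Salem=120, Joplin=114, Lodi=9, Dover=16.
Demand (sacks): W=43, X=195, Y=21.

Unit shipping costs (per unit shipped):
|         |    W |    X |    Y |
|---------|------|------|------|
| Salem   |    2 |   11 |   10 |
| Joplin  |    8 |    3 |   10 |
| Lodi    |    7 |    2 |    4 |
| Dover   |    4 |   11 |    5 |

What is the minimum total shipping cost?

1368

Optimal allocation:
  Salem->W: 43 sacks
  Salem->X: 72 sacks
  Salem->Y: 5 sacks
  Joplin->X: 114 sacks
  Lodi->X: 9 sacks
  Dover->Y: 16 sacks
Total cost = 1368.
(Supply check: Salem ships 120; Joplin ships 114; Lodi ships 9; Dover ships 16.)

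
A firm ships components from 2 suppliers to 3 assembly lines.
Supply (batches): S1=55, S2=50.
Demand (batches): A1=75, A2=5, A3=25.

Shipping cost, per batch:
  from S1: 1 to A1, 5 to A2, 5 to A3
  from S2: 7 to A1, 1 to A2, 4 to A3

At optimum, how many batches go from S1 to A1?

55

Solving gives:
  S1->A1: 55 × 1 = 55
  S2->A1: 20 × 7 = 140
  S2->A2: 5 × 1 = 5
  S2->A3: 25 × 4 = 100
Total cost = 300.
So S1→A1 carries 55 batches.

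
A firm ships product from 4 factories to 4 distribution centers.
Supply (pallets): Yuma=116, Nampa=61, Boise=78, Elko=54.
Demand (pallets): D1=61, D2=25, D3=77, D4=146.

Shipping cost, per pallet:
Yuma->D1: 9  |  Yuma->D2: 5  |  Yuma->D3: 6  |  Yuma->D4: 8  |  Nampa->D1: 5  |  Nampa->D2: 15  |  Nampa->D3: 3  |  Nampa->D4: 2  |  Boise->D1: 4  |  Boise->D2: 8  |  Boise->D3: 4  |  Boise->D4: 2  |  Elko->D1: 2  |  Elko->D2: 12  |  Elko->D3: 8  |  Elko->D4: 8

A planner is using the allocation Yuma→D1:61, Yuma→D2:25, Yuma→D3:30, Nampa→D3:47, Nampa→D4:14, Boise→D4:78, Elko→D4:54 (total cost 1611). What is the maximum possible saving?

Current plan cost = 61·9 + 25·5 + 30·6 + 47·3 + 14·2 + 78·2 + 54·8 = 1611.
Optimal plan:
  Yuma–D1: 7 × 9 = 63
  Yuma–D2: 25 × 5 = 125
  Yuma–D3: 77 × 6 = 462
  Yuma–D4: 7 × 8 = 56
  Nampa–D4: 61 × 2 = 122
  Boise–D4: 78 × 2 = 156
  Elko–D1: 54 × 2 = 108
Optimal cost = 1092.
Saving = 1611 − 1092 = 519.

519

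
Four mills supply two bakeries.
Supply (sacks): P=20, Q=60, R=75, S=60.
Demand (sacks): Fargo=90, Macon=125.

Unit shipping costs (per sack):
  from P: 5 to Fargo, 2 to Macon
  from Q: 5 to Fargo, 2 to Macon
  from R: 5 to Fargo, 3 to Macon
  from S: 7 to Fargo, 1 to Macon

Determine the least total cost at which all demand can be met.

One minimum-cost allocation:
  P to Fargo: 15 × 5 = 75
  P to Macon: 5 × 2 = 10
  Q to Macon: 60 × 2 = 120
  R to Fargo: 75 × 5 = 375
  S to Macon: 60 × 1 = 60
Total = 75 + 10 + 120 + 375 + 60 = 640.

640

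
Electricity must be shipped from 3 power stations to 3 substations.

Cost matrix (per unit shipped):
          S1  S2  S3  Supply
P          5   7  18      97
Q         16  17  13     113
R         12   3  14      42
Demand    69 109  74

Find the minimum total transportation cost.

2292

One minimum-cost allocation:
  P→S1: 69 × 5 = 345
  P→S2: 28 × 7 = 196
  Q→S2: 39 × 17 = 663
  Q→S3: 74 × 13 = 962
  R→S2: 42 × 3 = 126
Total = 345 + 196 + 663 + 962 + 126 = 2292.
(Supply check: P ships 97; Q ships 113; R ships 42.)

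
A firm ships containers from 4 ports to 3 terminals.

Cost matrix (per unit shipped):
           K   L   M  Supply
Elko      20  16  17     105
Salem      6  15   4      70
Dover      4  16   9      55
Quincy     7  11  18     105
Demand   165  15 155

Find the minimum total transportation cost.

3015

An optimal shipping plan:
  Elko→L: 15 TEU
  Elko→M: 90 TEU
  Salem→K: 5 TEU
  Salem→M: 65 TEU
  Dover→K: 55 TEU
  Quincy→K: 105 TEU
Total cost = 3015.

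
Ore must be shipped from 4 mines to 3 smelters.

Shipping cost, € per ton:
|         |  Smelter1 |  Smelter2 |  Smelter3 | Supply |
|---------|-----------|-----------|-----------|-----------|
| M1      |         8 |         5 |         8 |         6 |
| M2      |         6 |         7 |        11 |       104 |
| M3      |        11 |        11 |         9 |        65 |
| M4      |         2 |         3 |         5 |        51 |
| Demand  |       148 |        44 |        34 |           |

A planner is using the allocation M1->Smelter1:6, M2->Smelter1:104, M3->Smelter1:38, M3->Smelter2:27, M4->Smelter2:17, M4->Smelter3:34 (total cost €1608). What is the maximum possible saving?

Current plan cost = 6·8 + 104·6 + 38·11 + 27·11 + 17·3 + 34·5 = €1608.
Optimal plan:
  M1→Smelter2: 6 × €5 = €30
  M2→Smelter1: 97 × €6 = €582
  M2→Smelter2: 7 × €7 = €49
  M3→Smelter2: 31 × €11 = €341
  M3→Smelter3: 34 × €9 = €306
  M4→Smelter1: 51 × €2 = €102
Optimal cost = €1410.
Saving = 1608 − 1410 = €198.

198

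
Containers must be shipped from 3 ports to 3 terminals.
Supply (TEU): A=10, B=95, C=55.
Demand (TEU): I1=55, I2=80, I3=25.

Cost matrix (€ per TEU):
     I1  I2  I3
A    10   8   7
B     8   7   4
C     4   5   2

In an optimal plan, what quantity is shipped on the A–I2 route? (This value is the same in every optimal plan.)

The minimum-cost plan:
  A to I2: 10 × €8 = €80
  B to I2: 70 × €7 = €490
  B to I3: 25 × €4 = €100
  C to I1: 55 × €4 = €220
Total cost = €890.
So A→I2 carries 10 TEU.

10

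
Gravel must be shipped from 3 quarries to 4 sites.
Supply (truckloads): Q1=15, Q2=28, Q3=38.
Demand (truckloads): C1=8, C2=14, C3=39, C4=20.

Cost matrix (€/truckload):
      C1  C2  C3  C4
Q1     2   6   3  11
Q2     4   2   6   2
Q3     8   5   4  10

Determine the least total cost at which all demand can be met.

A cheapest plan:
  Q1 to C1: 8 × €2 = €16
  Q1 to C3: 7 × €3 = €21
  Q2 to C2: 8 × €2 = €16
  Q2 to C4: 20 × €2 = €40
  Q3 to C2: 6 × €5 = €30
  Q3 to C3: 32 × €4 = €128
Total = 16 + 21 + 16 + 40 + 30 + 128 = €251.

251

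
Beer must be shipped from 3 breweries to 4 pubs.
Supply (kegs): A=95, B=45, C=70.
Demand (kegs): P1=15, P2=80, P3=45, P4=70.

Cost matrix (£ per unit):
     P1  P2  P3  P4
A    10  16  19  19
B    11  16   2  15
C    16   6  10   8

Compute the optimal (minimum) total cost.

2080

A cheapest plan:
  A→P1: 15 × £10 = £150
  A→P2: 80 × £16 = £1280
  B→P3: 45 × £2 = £90
  C→P4: 70 × £8 = £560
Total = 150 + 1280 + 90 + 560 = £2080.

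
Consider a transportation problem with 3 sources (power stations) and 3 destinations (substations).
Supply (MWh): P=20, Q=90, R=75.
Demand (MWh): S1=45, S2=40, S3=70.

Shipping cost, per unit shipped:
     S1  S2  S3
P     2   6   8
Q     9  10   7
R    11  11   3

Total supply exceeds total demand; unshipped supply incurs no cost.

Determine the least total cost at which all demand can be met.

A cheapest plan:
  P→S1: 20 × 2 = 40
  Q→S1: 25 × 9 = 225
  Q→S2: 40 × 10 = 400
  R→S3: 70 × 3 = 210
Total = 40 + 225 + 400 + 210 = 875.

875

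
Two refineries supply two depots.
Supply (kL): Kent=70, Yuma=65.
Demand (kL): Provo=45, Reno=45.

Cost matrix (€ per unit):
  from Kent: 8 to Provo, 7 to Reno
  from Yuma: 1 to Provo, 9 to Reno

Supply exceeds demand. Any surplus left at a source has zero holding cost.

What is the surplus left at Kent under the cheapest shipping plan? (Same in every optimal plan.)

25

An optimal plan:
  Kent→Reno: 45 × €7 = €315
  Yuma→Provo: 45 × €1 = €45
Total cost = €360.
Kent ships 45 of its 70, leaving 25.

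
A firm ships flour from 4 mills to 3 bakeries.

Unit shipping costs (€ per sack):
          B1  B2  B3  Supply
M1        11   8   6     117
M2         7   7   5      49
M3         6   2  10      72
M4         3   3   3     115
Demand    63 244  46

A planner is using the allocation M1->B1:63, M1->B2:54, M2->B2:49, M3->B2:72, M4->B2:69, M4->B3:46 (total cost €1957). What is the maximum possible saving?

281

Current plan cost = 63·11 + 54·8 + 49·7 + 72·2 + 69·3 + 46·3 = €1957.
Optimal plan:
  M1->B2: 117 × €8 = €936
  M2->B2: 3 × €7 = €21
  M2->B3: 46 × €5 = €230
  M3->B2: 72 × €2 = €144
  M4->B1: 63 × €3 = €189
  M4->B2: 52 × €3 = €156
Optimal cost = €1676.
Saving = 1957 − 1676 = €281.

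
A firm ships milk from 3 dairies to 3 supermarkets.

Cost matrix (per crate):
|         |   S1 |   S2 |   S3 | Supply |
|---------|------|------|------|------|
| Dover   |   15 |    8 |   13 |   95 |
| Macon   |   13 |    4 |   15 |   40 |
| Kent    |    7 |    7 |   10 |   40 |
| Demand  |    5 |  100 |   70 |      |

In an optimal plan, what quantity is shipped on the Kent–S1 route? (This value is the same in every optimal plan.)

5

The minimum-cost plan:
  Dover->S2: 60 × 8 = 480
  Dover->S3: 35 × 13 = 455
  Macon->S2: 40 × 4 = 160
  Kent->S1: 5 × 7 = 35
  Kent->S3: 35 × 10 = 350
Total cost = 1480.
So Kent→S1 carries 5 crates.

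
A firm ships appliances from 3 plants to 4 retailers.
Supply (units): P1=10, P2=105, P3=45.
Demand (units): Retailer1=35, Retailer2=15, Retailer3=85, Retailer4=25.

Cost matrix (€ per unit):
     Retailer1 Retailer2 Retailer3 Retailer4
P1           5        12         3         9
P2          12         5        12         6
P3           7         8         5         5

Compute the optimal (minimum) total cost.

Optimal allocation:
  P1 to Retailer3: 10 × €3 = €30
  P2 to Retailer1: 35 × €12 = €420
  P2 to Retailer2: 15 × €5 = €75
  P2 to Retailer3: 30 × €12 = €360
  P2 to Retailer4: 25 × €6 = €150
  P3 to Retailer3: 45 × €5 = €225
Total = 30 + 420 + 75 + 360 + 150 + 225 = €1260.

1260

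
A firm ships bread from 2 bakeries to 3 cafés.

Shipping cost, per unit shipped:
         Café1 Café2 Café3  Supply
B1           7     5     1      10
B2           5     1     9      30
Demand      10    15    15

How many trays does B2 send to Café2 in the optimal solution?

15

Optimal shipments:
  B1 to Café3: 10 trays
  B2 to Café1: 10 trays
  B2 to Café2: 15 trays
  B2 to Café3: 5 trays
Total cost = 120.
So B2→Café2 carries 15 trays.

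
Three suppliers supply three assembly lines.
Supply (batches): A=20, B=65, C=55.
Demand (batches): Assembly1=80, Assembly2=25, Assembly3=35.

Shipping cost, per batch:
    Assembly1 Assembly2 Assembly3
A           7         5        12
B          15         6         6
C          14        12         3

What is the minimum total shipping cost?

1275

One minimum-cost allocation:
  A→Assembly1: 20 × 7 = 140
  B→Assembly1: 40 × 15 = 600
  B→Assembly2: 25 × 6 = 150
  C→Assembly1: 20 × 14 = 280
  C→Assembly3: 35 × 3 = 105
Total = 140 + 600 + 150 + 280 + 105 = 1275.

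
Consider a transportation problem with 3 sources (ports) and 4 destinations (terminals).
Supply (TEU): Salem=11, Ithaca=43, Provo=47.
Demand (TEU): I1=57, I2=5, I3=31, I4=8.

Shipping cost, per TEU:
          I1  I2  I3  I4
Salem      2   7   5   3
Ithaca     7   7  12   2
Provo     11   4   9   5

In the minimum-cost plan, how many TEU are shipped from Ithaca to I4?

0

Solving gives:
  Salem→I1: 11 × 2 = 22
  Ithaca→I1: 43 × 7 = 301
  Provo→I1: 3 × 11 = 33
  Provo→I2: 5 × 4 = 20
  Provo→I3: 31 × 9 = 279
  Provo→I4: 8 × 5 = 40
Total cost = 695.
The route Ithaca→I4 is not used.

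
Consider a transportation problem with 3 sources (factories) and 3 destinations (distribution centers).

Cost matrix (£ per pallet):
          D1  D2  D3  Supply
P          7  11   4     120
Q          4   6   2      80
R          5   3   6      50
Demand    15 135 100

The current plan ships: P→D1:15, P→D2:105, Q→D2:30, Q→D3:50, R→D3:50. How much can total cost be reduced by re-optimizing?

650

Current plan cost = 15·7 + 105·11 + 30·6 + 50·2 + 50·6 = £1840.
Optimal plan:
  P–D1: 15 × £7 = £105
  P–D2: 5 × £11 = £55
  P–D3: 100 × £4 = £400
  Q–D2: 80 × £6 = £480
  R–D2: 50 × £3 = £150
Optimal cost = £1190.
Saving = 1840 − 1190 = £650.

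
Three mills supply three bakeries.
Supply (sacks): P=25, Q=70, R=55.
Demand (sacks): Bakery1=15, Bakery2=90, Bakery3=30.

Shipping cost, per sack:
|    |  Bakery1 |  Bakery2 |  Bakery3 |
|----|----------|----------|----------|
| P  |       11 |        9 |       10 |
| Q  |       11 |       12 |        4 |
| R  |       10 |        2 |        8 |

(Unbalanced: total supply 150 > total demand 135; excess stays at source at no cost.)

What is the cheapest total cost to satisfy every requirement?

740

An optimal shipping plan:
  P→Bakery2: 25 sacks
  Q→Bakery1: 15 sacks
  Q→Bakery2: 10 sacks
  Q→Bakery3: 30 sacks
  R→Bakery2: 55 sacks
Total cost = 740.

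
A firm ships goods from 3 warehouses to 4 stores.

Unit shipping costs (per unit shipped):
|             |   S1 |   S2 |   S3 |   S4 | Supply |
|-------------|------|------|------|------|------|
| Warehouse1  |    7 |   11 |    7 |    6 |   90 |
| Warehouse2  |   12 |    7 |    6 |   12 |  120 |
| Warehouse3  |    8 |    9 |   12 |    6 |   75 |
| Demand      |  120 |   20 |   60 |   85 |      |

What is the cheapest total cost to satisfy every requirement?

2050

Optimal allocation:
  Warehouse1→S1: 80 × 7 = 560
  Warehouse1→S4: 10 × 6 = 60
  Warehouse2→S1: 40 × 12 = 480
  Warehouse2→S2: 20 × 7 = 140
  Warehouse2→S3: 60 × 6 = 360
  Warehouse3→S4: 75 × 6 = 450
Total = 560 + 60 + 480 + 140 + 360 + 450 = 2050.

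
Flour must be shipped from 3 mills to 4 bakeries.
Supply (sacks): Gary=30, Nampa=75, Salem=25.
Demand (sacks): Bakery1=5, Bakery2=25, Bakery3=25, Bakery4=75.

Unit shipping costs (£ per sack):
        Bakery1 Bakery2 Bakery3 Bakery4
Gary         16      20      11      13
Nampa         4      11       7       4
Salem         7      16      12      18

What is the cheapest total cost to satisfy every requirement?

1030

A cheapest plan:
  Gary to Bakery2: 5 × £20 = £100
  Gary to Bakery3: 25 × £11 = £275
  Nampa to Bakery4: 75 × £4 = £300
  Salem to Bakery1: 5 × £7 = £35
  Salem to Bakery2: 20 × £16 = £320
Total = 100 + 275 + 300 + 35 + 320 = £1030.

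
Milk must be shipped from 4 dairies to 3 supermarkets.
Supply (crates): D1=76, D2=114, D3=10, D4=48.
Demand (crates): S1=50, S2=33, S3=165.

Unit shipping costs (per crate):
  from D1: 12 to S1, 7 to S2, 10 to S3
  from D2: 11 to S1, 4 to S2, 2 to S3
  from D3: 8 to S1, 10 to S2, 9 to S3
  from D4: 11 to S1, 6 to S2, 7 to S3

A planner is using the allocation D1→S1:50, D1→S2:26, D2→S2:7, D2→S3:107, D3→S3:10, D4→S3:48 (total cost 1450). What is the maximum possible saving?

Current plan cost = 50·12 + 26·7 + 7·4 + 107·2 + 10·9 + 48·7 = 1450.
Optimal plan:
  D1 to S1: 40 crates
  D1 to S2: 33 crates
  D1 to S3: 3 crates
  D2 to S3: 114 crates
  D3 to S1: 10 crates
  D4 to S3: 48 crates
Optimal cost = 1385.
Saving = 1450 − 1385 = 65.

65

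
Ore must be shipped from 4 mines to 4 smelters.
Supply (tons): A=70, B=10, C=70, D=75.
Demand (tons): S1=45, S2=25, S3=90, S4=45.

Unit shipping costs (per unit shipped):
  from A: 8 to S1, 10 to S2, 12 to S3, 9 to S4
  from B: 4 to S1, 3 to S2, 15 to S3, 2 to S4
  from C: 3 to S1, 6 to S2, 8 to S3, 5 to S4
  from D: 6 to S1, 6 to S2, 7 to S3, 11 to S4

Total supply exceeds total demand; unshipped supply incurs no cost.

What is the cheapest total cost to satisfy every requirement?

1325

Optimal allocation:
  A->S2: 5 × 10 = 50
  A->S4: 45 × 9 = 405
  B->S2: 10 × 3 = 30
  C->S1: 45 × 3 = 135
  C->S2: 10 × 6 = 60
  C->S3: 15 × 8 = 120
  D->S3: 75 × 7 = 525
Total = 50 + 405 + 30 + 135 + 60 + 120 + 525 = 1325.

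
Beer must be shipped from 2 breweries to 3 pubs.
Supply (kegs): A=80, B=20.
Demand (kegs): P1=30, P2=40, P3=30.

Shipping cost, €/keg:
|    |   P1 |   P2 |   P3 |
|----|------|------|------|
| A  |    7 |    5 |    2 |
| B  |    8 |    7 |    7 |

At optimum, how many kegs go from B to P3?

Solving gives:
  A–P1: 10 × €7 = €70
  A–P2: 40 × €5 = €200
  A–P3: 30 × €2 = €60
  B–P1: 20 × €8 = €160
Total cost = €490.
The route B→P3 is not used.

0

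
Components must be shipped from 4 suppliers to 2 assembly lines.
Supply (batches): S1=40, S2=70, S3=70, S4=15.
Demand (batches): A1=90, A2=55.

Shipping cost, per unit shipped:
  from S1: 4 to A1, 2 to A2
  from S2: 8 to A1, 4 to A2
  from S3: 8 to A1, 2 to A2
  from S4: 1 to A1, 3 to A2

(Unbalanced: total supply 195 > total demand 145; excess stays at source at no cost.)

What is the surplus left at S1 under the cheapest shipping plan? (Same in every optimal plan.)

Minimum-cost shipments:
  S1 to A1: 40 × 4 = 160
  S2 to A1: 20 × 8 = 160
  S3 to A1: 15 × 8 = 120
  S3 to A2: 55 × 2 = 110
  S4 to A1: 15 × 1 = 15
Total cost = 565.
S1 ships 40 of its 40, leaving 0.

0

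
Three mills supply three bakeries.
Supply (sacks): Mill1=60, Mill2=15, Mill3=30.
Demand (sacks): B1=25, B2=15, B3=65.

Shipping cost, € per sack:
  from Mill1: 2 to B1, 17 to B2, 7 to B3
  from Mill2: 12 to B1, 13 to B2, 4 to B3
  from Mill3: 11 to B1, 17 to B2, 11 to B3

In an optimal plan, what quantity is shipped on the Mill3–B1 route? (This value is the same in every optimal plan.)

Optimal shipments:
  Mill1→B1: 25 × €2 = €50
  Mill1→B3: 35 × €7 = €245
  Mill2→B3: 15 × €4 = €60
  Mill3→B2: 15 × €17 = €255
  Mill3→B3: 15 × €11 = €165
Total cost = €775.
The route Mill3→B1 is not used.

0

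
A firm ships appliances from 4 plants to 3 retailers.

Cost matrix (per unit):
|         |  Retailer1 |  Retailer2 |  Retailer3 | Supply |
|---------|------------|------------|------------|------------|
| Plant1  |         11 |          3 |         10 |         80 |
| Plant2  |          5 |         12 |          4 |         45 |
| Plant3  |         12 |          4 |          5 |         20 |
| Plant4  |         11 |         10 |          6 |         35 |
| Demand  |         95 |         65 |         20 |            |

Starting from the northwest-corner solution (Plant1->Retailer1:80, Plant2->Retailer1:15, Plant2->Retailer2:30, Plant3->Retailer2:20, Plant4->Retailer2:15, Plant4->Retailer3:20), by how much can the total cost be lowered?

Current plan cost = 80·11 + 15·5 + 30·12 + 20·4 + 15·10 + 20·6 = 1665.
Optimal plan:
  Plant1->Retailer1: 15 × 11 = 165
  Plant1->Retailer2: 65 × 3 = 195
  Plant2->Retailer1: 45 × 5 = 225
  Plant3->Retailer3: 20 × 5 = 100
  Plant4->Retailer1: 35 × 11 = 385
Optimal cost = 1070.
Saving = 1665 − 1070 = 595.

595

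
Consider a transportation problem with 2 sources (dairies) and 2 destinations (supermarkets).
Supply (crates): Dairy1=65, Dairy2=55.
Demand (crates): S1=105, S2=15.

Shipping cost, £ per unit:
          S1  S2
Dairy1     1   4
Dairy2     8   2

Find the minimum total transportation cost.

415

A cheapest plan:
  Dairy1→S1: 65 × £1 = £65
  Dairy2→S1: 40 × £8 = £320
  Dairy2→S2: 15 × £2 = £30
Total = 65 + 320 + 30 = £415.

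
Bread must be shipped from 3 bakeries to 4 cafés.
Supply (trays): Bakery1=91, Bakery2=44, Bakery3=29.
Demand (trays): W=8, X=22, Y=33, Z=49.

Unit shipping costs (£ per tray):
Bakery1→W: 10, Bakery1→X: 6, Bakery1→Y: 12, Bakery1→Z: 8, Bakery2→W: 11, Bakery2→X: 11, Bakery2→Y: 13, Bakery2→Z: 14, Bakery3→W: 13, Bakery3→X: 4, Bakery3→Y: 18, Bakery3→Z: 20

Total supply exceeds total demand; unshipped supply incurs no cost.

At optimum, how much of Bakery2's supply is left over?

44

Minimum-cost shipments:
  Bakery1 to W: 8 × £10 = £80
  Bakery1 to Y: 33 × £12 = £396
  Bakery1 to Z: 49 × £8 = £392
  Bakery3 to X: 22 × £4 = £88
Total cost = £956.
Bakery2 ships 0 of its 44, leaving 44.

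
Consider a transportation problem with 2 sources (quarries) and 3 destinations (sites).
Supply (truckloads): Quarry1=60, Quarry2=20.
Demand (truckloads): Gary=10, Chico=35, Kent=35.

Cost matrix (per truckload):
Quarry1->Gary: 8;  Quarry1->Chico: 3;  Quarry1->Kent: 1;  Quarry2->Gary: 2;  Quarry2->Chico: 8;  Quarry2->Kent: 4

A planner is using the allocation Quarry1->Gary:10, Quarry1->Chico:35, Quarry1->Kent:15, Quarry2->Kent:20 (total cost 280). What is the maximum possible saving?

90

Current plan cost = 10·8 + 35·3 + 15·1 + 20·4 = 280.
Optimal plan:
  Quarry1 to Chico: 35 × 3 = 105
  Quarry1 to Kent: 25 × 1 = 25
  Quarry2 to Gary: 10 × 2 = 20
  Quarry2 to Kent: 10 × 4 = 40
Optimal cost = 190.
Saving = 280 − 190 = 90.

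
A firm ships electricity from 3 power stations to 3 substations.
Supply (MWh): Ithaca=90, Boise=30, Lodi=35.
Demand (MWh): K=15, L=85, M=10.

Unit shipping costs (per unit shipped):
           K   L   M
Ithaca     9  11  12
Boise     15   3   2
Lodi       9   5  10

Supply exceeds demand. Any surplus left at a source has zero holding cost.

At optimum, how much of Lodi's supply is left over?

An optimal plan:
  Ithaca to K: 15 × 9 = 135
  Ithaca to L: 30 × 11 = 330
  Boise to L: 20 × 3 = 60
  Boise to M: 10 × 2 = 20
  Lodi to L: 35 × 5 = 175
Total cost = 720.
Lodi ships 35 of its 35, leaving 0.

0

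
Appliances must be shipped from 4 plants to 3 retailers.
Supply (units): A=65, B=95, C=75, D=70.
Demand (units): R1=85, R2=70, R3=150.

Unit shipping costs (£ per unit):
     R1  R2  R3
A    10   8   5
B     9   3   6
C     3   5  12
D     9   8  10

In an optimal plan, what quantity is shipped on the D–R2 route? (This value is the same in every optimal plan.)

0

Optimal shipments:
  A->R3: 65 units
  B->R2: 70 units
  B->R3: 25 units
  C->R1: 75 units
  D->R1: 10 units
  D->R3: 60 units
Total cost = £1600.
The route D→R2 is not used.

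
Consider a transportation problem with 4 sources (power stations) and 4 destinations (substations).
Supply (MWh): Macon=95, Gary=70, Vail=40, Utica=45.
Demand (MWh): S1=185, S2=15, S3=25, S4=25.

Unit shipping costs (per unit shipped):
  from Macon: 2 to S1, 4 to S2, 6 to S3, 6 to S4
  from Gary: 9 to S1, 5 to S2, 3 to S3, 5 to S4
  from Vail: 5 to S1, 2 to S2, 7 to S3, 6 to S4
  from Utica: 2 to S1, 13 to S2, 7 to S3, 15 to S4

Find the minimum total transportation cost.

An optimal shipping plan:
  Macon->S1: 95 × 2 = 190
  Gary->S1: 5 × 9 = 45
  Gary->S2: 15 × 5 = 75
  Gary->S3: 25 × 3 = 75
  Gary->S4: 25 × 5 = 125
  Vail->S1: 40 × 5 = 200
  Utica->S1: 45 × 2 = 90
Total = 190 + 45 + 75 + 75 + 125 + 200 + 90 = 800.

800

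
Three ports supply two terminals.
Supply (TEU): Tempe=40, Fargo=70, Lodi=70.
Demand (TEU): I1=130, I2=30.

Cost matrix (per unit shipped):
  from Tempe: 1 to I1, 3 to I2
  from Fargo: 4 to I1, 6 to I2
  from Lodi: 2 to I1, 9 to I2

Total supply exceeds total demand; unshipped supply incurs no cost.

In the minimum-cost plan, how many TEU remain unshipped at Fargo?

20

Minimum-cost shipments:
  Tempe to I1: 10 × 1 = 10
  Tempe to I2: 30 × 3 = 90
  Fargo to I1: 50 × 4 = 200
  Lodi to I1: 70 × 2 = 140
Total cost = 440.
Fargo ships 50 of its 70, leaving 20.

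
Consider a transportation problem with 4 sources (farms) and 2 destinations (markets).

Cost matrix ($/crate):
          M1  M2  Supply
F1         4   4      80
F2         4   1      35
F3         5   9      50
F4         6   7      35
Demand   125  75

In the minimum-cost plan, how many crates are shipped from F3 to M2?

Solving gives:
  F1–M1: 40 × $4 = $160
  F1–M2: 40 × $4 = $160
  F2–M2: 35 × $1 = $35
  F3–M1: 50 × $5 = $250
  F4–M1: 35 × $6 = $210
Total cost = $815.
The route F3→M2 is not used.

0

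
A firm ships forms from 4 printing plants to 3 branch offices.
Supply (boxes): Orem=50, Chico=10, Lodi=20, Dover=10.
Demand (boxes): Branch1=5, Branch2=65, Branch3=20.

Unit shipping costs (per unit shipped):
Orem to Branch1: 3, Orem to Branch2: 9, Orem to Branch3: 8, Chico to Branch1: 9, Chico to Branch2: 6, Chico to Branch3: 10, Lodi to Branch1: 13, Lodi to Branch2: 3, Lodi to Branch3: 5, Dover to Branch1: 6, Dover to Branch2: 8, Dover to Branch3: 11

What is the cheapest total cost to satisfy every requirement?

600

Optimal allocation:
  Orem->Branch1: 5 × 3 = 15
  Orem->Branch2: 25 × 9 = 225
  Orem->Branch3: 20 × 8 = 160
  Chico->Branch2: 10 × 6 = 60
  Lodi->Branch2: 20 × 3 = 60
  Dover->Branch2: 10 × 8 = 80
Total = 15 + 225 + 160 + 60 + 60 + 80 = 600.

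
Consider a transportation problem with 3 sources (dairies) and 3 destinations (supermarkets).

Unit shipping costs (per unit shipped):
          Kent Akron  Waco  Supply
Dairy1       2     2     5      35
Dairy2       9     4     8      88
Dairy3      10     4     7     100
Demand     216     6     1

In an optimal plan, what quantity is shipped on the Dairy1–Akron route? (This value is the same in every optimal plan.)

Optimal shipments:
  Dairy1->Kent: 35 × 2 = 70
  Dairy2->Kent: 88 × 9 = 792
  Dairy3->Kent: 93 × 10 = 930
  Dairy3->Akron: 6 × 4 = 24
  Dairy3->Waco: 1 × 7 = 7
Total cost = 1823.
The route Dairy1→Akron is not used.

0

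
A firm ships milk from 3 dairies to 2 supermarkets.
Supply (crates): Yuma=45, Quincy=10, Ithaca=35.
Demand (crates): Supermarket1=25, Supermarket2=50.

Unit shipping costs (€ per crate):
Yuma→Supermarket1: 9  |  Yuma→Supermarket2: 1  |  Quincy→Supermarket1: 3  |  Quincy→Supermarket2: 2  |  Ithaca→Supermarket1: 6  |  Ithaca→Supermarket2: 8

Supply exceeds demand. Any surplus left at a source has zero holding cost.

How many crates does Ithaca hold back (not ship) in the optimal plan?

15

An optimal plan:
  Yuma→Supermarket2: 45 × €1 = €45
  Quincy→Supermarket1: 5 × €3 = €15
  Quincy→Supermarket2: 5 × €2 = €10
  Ithaca→Supermarket1: 20 × €6 = €120
Total cost = €190.
Ithaca ships 20 of its 35, leaving 15.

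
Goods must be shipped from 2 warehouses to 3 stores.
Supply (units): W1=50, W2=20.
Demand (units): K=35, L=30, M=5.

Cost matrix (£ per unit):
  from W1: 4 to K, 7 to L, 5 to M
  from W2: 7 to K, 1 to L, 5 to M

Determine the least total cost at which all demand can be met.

255

An optimal shipping plan:
  W1–K: 35 × £4 = £140
  W1–L: 10 × £7 = £70
  W1–M: 5 × £5 = £25
  W2–L: 20 × £1 = £20
Total = 140 + 70 + 25 + 20 = £255.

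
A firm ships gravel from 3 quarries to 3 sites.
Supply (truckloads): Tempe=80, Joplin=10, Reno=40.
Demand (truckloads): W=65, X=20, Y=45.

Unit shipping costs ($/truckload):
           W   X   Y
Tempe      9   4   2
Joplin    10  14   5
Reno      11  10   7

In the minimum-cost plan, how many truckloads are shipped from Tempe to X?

Optimal shipments:
  Tempe→W: 15 × $9 = $135
  Tempe→X: 20 × $4 = $80
  Tempe→Y: 45 × $2 = $90
  Joplin→W: 10 × $10 = $100
  Reno→W: 40 × $11 = $440
Total cost = $845.
So Tempe→X carries 20 truckloads.

20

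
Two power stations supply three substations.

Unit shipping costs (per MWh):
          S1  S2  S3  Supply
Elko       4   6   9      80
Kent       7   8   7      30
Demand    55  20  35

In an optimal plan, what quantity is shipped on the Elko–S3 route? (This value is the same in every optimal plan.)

Optimal shipments:
  Elko→S1: 55 × 4 = 220
  Elko→S2: 20 × 6 = 120
  Elko→S3: 5 × 9 = 45
  Kent→S3: 30 × 7 = 210
Total cost = 595.
So Elko→S3 carries 5 MWh.

5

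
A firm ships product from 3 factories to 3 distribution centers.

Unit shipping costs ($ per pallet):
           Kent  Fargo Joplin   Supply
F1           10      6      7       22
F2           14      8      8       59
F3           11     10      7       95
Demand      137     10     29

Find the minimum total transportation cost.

1857

An optimal shipping plan:
  F1 to Kent: 22 × $10 = $220
  F2 to Kent: 20 × $14 = $280
  F2 to Fargo: 10 × $8 = $80
  F2 to Joplin: 29 × $8 = $232
  F3 to Kent: 95 × $11 = $1045
Total = 220 + 280 + 80 + 232 + 1045 = $1857.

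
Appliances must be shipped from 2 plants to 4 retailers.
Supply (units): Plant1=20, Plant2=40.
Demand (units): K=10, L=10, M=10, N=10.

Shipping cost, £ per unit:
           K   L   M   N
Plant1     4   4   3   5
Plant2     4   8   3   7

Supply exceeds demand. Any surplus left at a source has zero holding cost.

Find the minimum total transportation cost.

Optimal allocation:
  Plant1→L: 10 × £4 = £40
  Plant1→N: 10 × £5 = £50
  Plant2→K: 10 × £4 = £40
  Plant2→M: 10 × £3 = £30
Total = 40 + 50 + 40 + 30 = £160.

160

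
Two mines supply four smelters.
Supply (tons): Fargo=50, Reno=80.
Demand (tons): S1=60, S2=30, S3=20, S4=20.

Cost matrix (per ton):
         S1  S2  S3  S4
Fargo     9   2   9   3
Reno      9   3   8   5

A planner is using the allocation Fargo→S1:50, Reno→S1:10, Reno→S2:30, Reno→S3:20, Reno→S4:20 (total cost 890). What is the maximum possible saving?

70

Current plan cost = 50·9 + 10·9 + 30·3 + 20·8 + 20·5 = 890.
Optimal plan:
  Fargo→S2: 30 × 2 = 60
  Fargo→S4: 20 × 3 = 60
  Reno→S1: 60 × 9 = 540
  Reno→S3: 20 × 8 = 160
Optimal cost = 820.
Saving = 890 − 820 = 70.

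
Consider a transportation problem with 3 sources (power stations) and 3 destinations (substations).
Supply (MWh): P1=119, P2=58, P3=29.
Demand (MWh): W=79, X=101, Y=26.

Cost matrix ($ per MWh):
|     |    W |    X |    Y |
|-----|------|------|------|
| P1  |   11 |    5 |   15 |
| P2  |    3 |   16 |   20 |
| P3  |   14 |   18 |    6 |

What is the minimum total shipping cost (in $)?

1075

Optimal allocation:
  P1–W: 18 × $11 = $198
  P1–X: 101 × $5 = $505
  P2–W: 58 × $3 = $174
  P3–W: 3 × $14 = $42
  P3–Y: 26 × $6 = $156
Total = 198 + 505 + 174 + 42 + 156 = $1075.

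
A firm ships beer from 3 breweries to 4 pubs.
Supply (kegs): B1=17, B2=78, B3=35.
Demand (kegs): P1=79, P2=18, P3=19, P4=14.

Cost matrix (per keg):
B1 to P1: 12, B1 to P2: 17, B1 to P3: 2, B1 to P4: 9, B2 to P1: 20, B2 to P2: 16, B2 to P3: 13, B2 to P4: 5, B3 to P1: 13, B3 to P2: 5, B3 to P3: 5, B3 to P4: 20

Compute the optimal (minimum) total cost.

One minimum-cost allocation:
  B1–P3: 17 kegs
  B2–P1: 64 kegs
  B2–P4: 14 kegs
  B3–P1: 15 kegs
  B3–P2: 18 kegs
  B3–P3: 2 kegs
Total cost = 1679.

1679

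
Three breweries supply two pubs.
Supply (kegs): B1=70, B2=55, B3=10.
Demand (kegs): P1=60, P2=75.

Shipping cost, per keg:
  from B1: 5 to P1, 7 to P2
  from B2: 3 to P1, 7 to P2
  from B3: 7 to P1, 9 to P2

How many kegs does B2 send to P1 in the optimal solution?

Solving gives:
  B1–P1: 5 × 5 = 25
  B1–P2: 65 × 7 = 455
  B2–P1: 55 × 3 = 165
  B3–P2: 10 × 9 = 90
Total cost = 735.
So B2→P1 carries 55 kegs.

55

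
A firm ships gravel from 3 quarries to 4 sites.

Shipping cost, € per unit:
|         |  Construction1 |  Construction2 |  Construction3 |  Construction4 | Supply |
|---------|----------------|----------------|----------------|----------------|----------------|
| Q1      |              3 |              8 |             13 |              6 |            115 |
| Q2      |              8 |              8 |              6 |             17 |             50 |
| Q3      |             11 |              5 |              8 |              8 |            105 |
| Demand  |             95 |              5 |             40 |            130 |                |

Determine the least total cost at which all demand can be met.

1580

One minimum-cost allocation:
  Q1→Construction1: 85 truckloads
  Q1→Construction4: 30 truckloads
  Q2→Construction1: 10 truckloads
  Q2→Construction3: 40 truckloads
  Q3→Construction2: 5 truckloads
  Q3→Construction4: 100 truckloads
Total cost = €1580.
(Supply check: Q1 ships 115; Q2 ships 50; Q3 ships 105.)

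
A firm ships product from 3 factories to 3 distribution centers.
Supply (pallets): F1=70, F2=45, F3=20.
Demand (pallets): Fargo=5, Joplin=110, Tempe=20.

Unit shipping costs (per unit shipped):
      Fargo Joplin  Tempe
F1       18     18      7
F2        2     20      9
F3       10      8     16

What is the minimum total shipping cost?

2010

Optimal allocation:
  F1–Joplin: 70 pallets
  F2–Fargo: 5 pallets
  F2–Joplin: 20 pallets
  F2–Tempe: 20 pallets
  F3–Joplin: 20 pallets
Total cost = 2010.
(Supply check: F1 ships 70; F2 ships 45; F3 ships 20.)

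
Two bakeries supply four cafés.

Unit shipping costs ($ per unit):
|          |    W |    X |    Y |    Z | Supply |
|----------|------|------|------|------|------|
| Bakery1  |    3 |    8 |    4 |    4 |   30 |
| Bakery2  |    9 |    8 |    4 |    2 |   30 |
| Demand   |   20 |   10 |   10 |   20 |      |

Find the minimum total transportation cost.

220

An optimal shipping plan:
  Bakery1->W: 20 × $3 = $60
  Bakery1->X: 10 × $8 = $80
  Bakery2->Y: 10 × $4 = $40
  Bakery2->Z: 20 × $2 = $40
Total = 60 + 80 + 40 + 40 = $220.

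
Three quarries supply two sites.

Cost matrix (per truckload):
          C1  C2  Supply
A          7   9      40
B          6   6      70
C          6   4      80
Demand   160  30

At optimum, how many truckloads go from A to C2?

0

The minimum-cost plan:
  A to C1: 40 × 7 = 280
  B to C1: 70 × 6 = 420
  C to C1: 50 × 6 = 300
  C to C2: 30 × 4 = 120
Total cost = 1120.
The route A→C2 is not used.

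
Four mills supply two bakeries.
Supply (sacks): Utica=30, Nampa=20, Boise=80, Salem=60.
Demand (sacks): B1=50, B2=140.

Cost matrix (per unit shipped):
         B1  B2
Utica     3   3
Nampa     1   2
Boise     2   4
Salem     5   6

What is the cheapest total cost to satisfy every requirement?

An optimal shipping plan:
  Utica–B2: 30 × 3 = 90
  Nampa–B2: 20 × 2 = 40
  Boise–B1: 50 × 2 = 100
  Boise–B2: 30 × 4 = 120
  Salem–B2: 60 × 6 = 360
Total = 90 + 40 + 100 + 120 + 360 = 710.
(Supply check: Utica ships 30; Nampa ships 20; Boise ships 80; Salem ships 60.)

710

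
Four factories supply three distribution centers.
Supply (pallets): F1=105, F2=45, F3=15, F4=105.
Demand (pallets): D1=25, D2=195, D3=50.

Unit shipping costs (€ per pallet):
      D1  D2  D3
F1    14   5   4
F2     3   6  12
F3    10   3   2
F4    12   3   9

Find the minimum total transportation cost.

Optimal allocation:
  F1–D2: 70 pallets
  F1–D3: 35 pallets
  F2–D1: 25 pallets
  F2–D2: 20 pallets
  F3–D3: 15 pallets
  F4–D2: 105 pallets
Total cost = €1030.

1030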